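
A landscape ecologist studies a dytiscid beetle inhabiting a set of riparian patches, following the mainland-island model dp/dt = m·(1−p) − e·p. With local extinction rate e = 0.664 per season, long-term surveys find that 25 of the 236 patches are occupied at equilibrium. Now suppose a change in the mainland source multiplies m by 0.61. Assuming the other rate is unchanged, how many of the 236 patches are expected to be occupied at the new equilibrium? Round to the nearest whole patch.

Observed p* = 25/236 = 0.10593.
Balance m(1−p*) = e·p* gives m = e·p*/(1−p*) = 0.664×0.10593/0.89407 = 0.07867.
New p* = m/(m+e) = 0.04799/(0.04799+0.66400) = 0.06740.
Expected occupied = 236 × 0.06740 = 15.91 ≈ 16.

16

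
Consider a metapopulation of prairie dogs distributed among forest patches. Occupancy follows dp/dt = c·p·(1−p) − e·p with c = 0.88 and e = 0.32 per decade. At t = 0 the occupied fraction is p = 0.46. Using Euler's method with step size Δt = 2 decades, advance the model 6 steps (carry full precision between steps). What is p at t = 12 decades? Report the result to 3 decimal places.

0.636

Update rule: p ← p + [c·p·(1−p) − e·p]·Δt with Δt = 2.
p: 0.46000 → 0.60278  (Δp = +0.14278)
p: 0.60278 → 0.63841  (Δp = +0.03562)
p: 0.63841 → 0.63611  (Δp = -0.00230)
p: 0.63611 → 0.63639  (Δp = +0.00028)
p: 0.63639 → 0.63636  (Δp = -0.00003)
p: 0.63636 → 0.63636  (Δp = +0.00000)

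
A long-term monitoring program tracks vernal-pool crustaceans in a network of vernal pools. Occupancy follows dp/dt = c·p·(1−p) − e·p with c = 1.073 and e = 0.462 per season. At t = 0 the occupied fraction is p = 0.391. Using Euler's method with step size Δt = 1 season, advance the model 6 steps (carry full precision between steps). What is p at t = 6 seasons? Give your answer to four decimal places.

0.5679

Update rule: p ← p + [c·p·(1−p) − e·p]·Δt with Δt = 1.
p: 0.39100 → 0.46586  (Δp = +0.07486)
p: 0.46586 → 0.51763  (Δp = +0.05177)
p: 0.51763 → 0.54640  (Δp = +0.02877)
p: 0.54640 → 0.55990  (Δp = +0.01350)
p: 0.55990 → 0.56563  (Δp = +0.00572)
p: 0.56563 → 0.56794  (Δp = +0.00231)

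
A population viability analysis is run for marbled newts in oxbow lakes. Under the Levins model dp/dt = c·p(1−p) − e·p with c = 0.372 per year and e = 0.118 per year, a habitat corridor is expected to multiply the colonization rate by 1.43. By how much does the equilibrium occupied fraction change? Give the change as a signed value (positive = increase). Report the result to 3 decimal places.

0.095

Before: p* = 1 − 0.118/0.372 = 0.6828.
After the change, c = 0.53196, e = 0.118, so p* = 1 − 0.118/0.53196 = 0.7782.
Δp* = 0.7782 − 0.6828 = +0.0954.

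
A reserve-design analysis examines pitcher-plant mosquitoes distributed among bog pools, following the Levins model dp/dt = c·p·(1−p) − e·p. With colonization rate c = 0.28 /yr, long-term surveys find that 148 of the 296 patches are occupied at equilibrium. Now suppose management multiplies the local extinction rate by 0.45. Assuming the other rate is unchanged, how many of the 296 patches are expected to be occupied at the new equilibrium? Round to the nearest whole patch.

Observed p* = 148/296 = 0.50000.
Balance c(1−p*) = e gives e = 0.28×(1 − 0.50000) = 0.14000.
New p* = 1 − e/c = 1 − 0.06300/0.28000 = 0.77500.
Expected occupied = 296 × 0.77500 = 229.40 ≈ 229.

229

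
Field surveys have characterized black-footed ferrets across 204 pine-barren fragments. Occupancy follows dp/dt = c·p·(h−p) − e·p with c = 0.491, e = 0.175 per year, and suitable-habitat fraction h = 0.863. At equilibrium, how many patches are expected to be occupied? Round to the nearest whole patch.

p* = h − e/c = 0.863 − 0.3564 = 0.5066.
Expected occupied patches = N × p* = 204 × 0.5066 = 103.34 ≈ 103.

103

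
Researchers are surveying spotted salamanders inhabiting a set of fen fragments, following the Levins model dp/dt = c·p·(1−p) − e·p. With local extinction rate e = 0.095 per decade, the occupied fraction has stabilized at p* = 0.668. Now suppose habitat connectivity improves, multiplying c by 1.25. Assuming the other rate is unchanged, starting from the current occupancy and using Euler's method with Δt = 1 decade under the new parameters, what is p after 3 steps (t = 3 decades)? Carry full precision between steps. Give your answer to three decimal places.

Balance c(1−p*) = e gives c = e/(1 − 0.66800) = 0.095/0.33200 = 0.28614.
Starting from p₀ = 0.66800; update p ← p + (dp/dt)·Δt with the new parameters.
step 1: Δp = +0.01587, p = 0.68387
step 2: Δp = +0.01236, p = 0.69623
step 3: Δp = +0.00951, p = 0.70573

0.706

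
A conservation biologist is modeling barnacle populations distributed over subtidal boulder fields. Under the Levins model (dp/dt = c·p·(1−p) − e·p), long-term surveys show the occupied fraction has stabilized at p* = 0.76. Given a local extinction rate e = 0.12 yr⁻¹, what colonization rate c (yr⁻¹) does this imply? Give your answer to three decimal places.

At equilibrium c(1−p*) = e, so c = e/(1−p*).
c = 0.12/(1 − 0.76) = 0.12/0.2400 = 0.5000.

0.500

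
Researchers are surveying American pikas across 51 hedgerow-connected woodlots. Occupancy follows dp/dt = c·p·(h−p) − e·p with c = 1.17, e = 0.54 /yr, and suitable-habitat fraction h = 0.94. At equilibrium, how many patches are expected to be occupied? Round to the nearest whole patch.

24

p* = h − e/c = 0.94 − 0.4615 = 0.4785.
Expected occupied patches = N × p* = 51 × 0.4785 = 24.40 ≈ 24.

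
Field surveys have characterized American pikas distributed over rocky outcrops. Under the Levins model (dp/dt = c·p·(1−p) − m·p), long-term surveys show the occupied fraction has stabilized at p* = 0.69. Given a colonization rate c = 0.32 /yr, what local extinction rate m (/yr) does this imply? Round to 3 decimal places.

0.099

At equilibrium c(1−p*) = m.
m = 0.32 × (1 − 0.69) = 0.32 × 0.3100 = 0.0992.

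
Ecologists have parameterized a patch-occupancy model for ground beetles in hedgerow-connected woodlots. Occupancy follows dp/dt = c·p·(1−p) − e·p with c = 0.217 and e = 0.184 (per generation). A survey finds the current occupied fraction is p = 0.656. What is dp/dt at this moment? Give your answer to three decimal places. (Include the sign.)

Colonization term: c·p·(1−p) = 0.217×0.656×0.3440 = 0.04897.
Extinction term: e·p = 0.12070.
dp/dt = 0.04897 − 0.12070 = -0.07173.

-0.072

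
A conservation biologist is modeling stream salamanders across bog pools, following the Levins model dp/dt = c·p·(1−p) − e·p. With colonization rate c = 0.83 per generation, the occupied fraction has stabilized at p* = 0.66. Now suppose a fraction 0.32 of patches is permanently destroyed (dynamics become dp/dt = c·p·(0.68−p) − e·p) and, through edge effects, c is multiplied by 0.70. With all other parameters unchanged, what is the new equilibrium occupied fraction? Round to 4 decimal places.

0.1943

Balance c(1−p*) = e gives e = 0.83×(1 − 0.66000) = 0.28220.
New p* = 0.68 − e/c = 0.68 − 0.28220/0.58100 = 0.19429.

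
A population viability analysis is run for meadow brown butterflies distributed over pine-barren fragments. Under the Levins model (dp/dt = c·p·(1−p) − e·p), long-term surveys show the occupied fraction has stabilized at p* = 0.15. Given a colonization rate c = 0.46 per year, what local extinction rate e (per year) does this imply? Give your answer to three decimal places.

0.391

At equilibrium c(1−p*) = e.
e = 0.46 × (1 − 0.15) = 0.46 × 0.8500 = 0.3910.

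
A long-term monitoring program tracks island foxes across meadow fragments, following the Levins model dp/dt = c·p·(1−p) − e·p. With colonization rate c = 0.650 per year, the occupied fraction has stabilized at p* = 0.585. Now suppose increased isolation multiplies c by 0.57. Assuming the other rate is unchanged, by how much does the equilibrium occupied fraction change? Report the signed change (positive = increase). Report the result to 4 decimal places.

-0.3131

Balance c(1−p*) = e gives e = 0.650×(1 − 0.58500) = 0.26975.
New p* = 1 − e/c = 1 − 0.26975/0.37050 = 0.27193.
Δp* = 0.27193 − 0.58500 = -0.31307.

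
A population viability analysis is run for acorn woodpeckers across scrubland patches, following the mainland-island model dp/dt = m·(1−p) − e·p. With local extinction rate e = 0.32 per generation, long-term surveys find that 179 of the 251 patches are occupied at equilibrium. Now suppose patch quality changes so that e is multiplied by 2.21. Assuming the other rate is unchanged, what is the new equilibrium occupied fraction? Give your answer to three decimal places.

0.529

Observed p* = 179/251 = 0.71315.
Balance m(1−p*) = e·p* gives m = e·p*/(1−p*) = 0.32×0.71315/0.28685 = 0.79557.
New p* = m/(m+e) = 0.79557/(0.79557+0.70720) = 0.52940.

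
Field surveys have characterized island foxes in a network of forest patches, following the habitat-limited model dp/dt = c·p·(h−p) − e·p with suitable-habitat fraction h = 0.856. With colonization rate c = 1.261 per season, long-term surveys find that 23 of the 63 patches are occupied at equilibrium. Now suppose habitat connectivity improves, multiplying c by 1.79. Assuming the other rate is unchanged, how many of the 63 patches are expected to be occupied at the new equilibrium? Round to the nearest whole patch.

Observed p* = 23/63 = 0.36508.
Balance c(h−p*) = e gives e = 1.261×(0.856 − 0.36508) = 0.61905.
New p* = 0.856 − e/c = 0.856 − 0.61905/2.25719 = 0.58174.
Expected occupied = 63 × 0.58174 = 36.65 ≈ 37.

37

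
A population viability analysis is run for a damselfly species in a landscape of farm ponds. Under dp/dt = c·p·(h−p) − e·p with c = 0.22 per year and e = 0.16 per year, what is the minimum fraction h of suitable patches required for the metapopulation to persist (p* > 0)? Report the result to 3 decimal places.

0.727

p* = h − e/c is positive only when h > e/c.
h_min = e/c = 0.16/0.22 = 0.7273.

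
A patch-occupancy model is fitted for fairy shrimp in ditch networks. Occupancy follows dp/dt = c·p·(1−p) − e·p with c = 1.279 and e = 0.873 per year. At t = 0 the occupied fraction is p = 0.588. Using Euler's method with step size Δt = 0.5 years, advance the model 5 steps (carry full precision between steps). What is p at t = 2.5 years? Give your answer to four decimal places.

Update rule: p ← p + [c·p·(1−p) − e·p]·Δt with Δt = 0.5.
step 1: Δp = -0.10174, p = 0.48626
step 2: Δp = -0.05250, p = 0.43376
step 3: Δp = -0.03227, p = 0.40149
step 4: Δp = -0.02158, p = 0.37991
step 5: Δp = -0.01518, p = 0.36473

0.3647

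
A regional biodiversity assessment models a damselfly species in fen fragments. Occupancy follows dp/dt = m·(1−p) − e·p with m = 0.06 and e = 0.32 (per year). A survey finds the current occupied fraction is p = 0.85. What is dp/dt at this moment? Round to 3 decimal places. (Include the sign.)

-0.263

Colonization term: m·(1−p) = 0.06×0.1500 = 0.00900.
Extinction term: e·p = 0.27200.
dp/dt = 0.00900 − 0.27200 = -0.26300.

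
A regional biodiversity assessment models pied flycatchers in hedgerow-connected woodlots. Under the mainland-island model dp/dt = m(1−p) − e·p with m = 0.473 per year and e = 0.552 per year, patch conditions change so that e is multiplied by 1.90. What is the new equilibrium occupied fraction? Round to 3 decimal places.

Before: p* = 0.473/(0.473+0.552) = 0.4615.
After: m = 0.473, e = 1.0488; p* = 0.473/1.5218 = 0.3108.

0.311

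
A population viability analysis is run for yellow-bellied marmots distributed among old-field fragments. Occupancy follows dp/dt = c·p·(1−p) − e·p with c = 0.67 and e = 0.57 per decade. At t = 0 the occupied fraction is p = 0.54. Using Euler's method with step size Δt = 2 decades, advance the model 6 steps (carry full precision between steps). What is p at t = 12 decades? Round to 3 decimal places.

0.170

Update rule: p ← p + [c·p·(1−p) − e·p]·Δt with Δt = 2.
  1  |  dp/dt·Δt = -0.282744  |  p_1 = 0.257256
  2  |  dp/dt·Δt = -0.037231  |  p_2 = 0.220025
  3  |  dp/dt·Δt = -0.020866  |  p_3 = 0.199159
  4  |  dp/dt·Δt = -0.013318  |  p_4 = 0.185841
  5  |  dp/dt·Δt = -0.009111  |  p_5 = 0.176730
  6  |  dp/dt·Δt = -0.006507  |  p_6 = 0.170223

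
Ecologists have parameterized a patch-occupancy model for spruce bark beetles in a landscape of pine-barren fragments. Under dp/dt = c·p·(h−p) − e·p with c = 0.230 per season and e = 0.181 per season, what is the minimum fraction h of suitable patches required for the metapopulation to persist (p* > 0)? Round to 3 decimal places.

0.787

p* = h − e/c is positive only when h > e/c.
h_min = e/c = 0.181/0.230 = 0.7870.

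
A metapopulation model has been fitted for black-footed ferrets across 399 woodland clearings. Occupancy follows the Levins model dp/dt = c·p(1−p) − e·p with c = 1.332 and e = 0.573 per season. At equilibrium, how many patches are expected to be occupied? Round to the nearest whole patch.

227

p* = 1 − e/c = 1 − 0.573/1.332 = 0.5698.
Expected occupied patches = N × p* = 399 × 0.5698 = 227.36 ≈ 227.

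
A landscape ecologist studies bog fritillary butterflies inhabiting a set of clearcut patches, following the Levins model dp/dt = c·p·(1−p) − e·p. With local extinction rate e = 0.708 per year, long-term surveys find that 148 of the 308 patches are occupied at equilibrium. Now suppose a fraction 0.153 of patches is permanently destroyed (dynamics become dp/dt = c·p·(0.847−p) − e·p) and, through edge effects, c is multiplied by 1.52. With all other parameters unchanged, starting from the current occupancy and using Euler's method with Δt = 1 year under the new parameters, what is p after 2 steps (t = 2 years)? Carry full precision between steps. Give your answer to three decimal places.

0.505

Observed p* = 148/308 = 0.48052.
Balance c(1−p*) = e gives c = e/(1 − 0.48052) = 0.708/0.51948 = 1.36290.
Starting from p₀ = 0.48052; update p ← p + (dp/dt)·Δt with the new parameters.
p: 0.48052 → 0.50512  (Δp = +0.02460)
p: 0.50512 → 0.50524  (Δp = +0.00012)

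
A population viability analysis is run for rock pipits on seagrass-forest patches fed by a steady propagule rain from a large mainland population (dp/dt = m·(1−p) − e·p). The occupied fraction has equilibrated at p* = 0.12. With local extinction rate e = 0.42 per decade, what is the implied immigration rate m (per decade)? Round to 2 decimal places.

0.06

At equilibrium m(1−p*) = e·p*, so m = e·p*/(1−p*).
m = 0.42 × 0.12 / 0.8800 = 0.0504/0.8800 = 0.0573.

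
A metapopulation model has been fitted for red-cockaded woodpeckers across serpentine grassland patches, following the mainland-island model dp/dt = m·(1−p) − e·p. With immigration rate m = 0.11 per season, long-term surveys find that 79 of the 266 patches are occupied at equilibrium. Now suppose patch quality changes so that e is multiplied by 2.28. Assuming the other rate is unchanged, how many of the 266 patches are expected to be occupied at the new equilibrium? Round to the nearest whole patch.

Observed p* = 79/266 = 0.29699.
Balance m(1−p*) = e·p* gives e = m(1−p*)/p* = 0.11×0.70301/0.29699 = 0.26038.
New p* = m/(m+e) = 0.11000/(0.11000+0.59367) = 0.15632.
Expected occupied = 266 × 0.15632 = 41.58 ≈ 42.

42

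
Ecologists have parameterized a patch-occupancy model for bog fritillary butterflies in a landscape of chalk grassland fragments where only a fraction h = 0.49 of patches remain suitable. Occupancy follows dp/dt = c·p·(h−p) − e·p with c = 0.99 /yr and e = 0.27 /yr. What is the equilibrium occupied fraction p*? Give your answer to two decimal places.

0.22

Setting dp/dt = 0 and dividing by p* gives c·(h−p*) = e.
So p* = h − e/c = 0.49 − 0.27/0.99 = 0.49 − 0.2727 = 0.2173.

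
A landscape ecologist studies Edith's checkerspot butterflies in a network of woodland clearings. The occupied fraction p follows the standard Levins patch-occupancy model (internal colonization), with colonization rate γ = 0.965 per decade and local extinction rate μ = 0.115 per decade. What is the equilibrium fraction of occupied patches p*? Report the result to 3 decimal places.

At equilibrium, colonization balances extinction: γ·p*·(1−p*) = μ·p*.
So p* = 1 − μ/γ = 1 − 0.115/0.965 = 1 − 0.1192 = 0.8808.

0.881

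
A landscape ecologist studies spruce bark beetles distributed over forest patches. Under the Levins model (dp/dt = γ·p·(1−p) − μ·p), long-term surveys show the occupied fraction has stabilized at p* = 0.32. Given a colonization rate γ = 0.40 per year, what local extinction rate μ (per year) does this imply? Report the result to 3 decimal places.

0.272

At equilibrium γ(1−p*) = μ.
μ = 0.40 × (1 − 0.32) = 0.40 × 0.6800 = 0.2720.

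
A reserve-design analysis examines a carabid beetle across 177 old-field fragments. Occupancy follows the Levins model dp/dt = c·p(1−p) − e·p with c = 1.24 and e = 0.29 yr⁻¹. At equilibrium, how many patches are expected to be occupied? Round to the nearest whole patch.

136

p* = 1 − e/c = 1 − 0.29/1.24 = 0.7661.
Expected occupied patches = N × p* = 177 × 0.7661 = 135.60 ≈ 136.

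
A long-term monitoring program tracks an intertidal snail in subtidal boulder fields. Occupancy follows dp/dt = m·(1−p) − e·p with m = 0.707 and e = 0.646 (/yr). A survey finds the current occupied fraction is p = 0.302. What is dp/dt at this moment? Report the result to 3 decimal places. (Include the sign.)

Colonization term: m·(1−p) = 0.707×0.6980 = 0.49349.
Extinction term: e·p = 0.19509.
dp/dt = 0.49349 − 0.19509 = 0.29839.

0.298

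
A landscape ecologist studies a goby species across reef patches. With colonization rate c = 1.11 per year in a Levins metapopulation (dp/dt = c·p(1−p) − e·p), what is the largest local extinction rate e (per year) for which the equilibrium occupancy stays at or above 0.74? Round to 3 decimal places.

0.289

1 − e/c ≥ 0.74 ⇒ e ≤ c(1 − 0.74) = 1.11 × 0.2600.
e_max = 0.2886.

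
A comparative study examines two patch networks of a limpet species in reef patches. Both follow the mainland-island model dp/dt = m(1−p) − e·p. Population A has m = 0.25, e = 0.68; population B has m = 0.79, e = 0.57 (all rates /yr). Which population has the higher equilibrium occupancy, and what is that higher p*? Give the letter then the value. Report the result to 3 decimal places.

A: p*_A = m/(m+e) = 0.25/0.9300 = 0.2688.
B: p*_B = 0.79/1.3600 = 0.5809.
B is higher at 0.5809.

B, 0.581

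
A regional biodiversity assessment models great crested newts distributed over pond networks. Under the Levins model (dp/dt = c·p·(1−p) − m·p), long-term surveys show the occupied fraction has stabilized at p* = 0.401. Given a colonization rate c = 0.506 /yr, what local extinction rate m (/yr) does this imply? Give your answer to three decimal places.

0.303

At equilibrium c(1−p*) = m.
m = 0.506 × (1 − 0.401) = 0.506 × 0.5990 = 0.3031.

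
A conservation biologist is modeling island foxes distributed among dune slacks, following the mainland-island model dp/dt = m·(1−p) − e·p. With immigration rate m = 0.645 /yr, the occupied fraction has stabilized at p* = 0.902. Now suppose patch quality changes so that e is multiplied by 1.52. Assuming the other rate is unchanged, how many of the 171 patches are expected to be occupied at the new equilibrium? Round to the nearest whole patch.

Balance m(1−p*) = e·p* gives e = m(1−p*)/p* = 0.645×0.09800/0.90200 = 0.07008.
New p* = m/(m+e) = 0.64500/(0.64500+0.10652) = 0.85826.
Expected occupied = 171 × 0.85826 = 146.76 ≈ 147.

147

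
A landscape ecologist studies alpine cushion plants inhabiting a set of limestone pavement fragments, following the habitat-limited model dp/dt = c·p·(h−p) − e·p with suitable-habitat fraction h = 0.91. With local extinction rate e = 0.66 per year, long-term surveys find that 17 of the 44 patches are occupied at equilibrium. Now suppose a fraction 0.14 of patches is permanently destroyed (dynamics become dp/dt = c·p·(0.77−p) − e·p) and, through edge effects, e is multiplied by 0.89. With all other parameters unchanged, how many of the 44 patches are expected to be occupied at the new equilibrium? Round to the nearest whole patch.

13

Observed p* = 17/44 = 0.38636.
Balance c(h−p*) = e gives c = e/(0.91 − 0.38636) = 0.66/0.52364 = 1.26041.
New p* = 0.77 − e/c = 0.77 − 0.58740/1.26041 = 0.30396.
Expected occupied = 44 × 0.30396 = 13.37 ≈ 13.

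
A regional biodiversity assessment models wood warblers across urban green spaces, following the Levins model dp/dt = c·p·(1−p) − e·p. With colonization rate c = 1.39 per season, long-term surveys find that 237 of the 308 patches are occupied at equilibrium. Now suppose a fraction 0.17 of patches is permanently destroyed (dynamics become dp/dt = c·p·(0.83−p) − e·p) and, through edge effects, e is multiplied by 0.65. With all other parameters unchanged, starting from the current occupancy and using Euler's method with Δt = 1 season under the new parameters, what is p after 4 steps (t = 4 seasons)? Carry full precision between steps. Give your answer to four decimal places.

0.6802

Observed p* = 237/308 = 0.76948.
Balance c(1−p*) = e gives e = 1.39×(1 − 0.76948) = 0.32042.
Starting from p₀ = 0.76948; update p ← p + (dp/dt)·Δt with the new parameters.
t = 1: p = 0.76948 + (-0.09553) = 0.67395
t = 2: p = 0.67395 + (+0.00582) = 0.67977
t = 3: p = 0.67977 + (+0.00037) = 0.68014
t = 4: p = 0.68014 + (+0.00002) = 0.68016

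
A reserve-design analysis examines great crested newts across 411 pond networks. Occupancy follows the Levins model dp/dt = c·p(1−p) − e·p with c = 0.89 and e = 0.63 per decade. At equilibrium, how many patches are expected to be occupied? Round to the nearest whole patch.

120

p* = 1 − e/c = 1 − 0.63/0.89 = 0.2921.
Expected occupied patches = N × p* = 411 × 0.2921 = 120.07 ≈ 120.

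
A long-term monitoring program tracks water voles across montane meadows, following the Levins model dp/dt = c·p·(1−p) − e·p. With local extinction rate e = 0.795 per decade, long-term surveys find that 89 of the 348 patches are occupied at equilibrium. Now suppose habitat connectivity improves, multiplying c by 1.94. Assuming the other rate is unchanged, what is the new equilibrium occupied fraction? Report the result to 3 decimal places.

Observed p* = 89/348 = 0.25575.
Balance c(1−p*) = e gives c = e/(1 − 0.25575) = 0.795/0.74425 = 1.06819.
New p* = 1 − e/c = 1 − 0.79500/2.07229 = 0.61637.

0.616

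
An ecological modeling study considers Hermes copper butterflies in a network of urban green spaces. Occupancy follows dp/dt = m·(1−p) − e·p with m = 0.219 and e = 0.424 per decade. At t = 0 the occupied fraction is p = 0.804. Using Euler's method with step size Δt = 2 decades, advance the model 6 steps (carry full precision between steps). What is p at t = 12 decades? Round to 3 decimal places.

Update rule: p ← p + [m·(1−p) − e·p]·Δt with Δt = 2.
p: 0.80400 → 0.20806  (Δp = -0.59594)
p: 0.20806 → 0.37850  (Δp = +0.17044)
p: 0.37850 → 0.32975  (Δp = -0.04875)
p: 0.32975 → 0.34369  (Δp = +0.01394)
p: 0.34369 → 0.33970  (Δp = -0.00399)
p: 0.33970 → 0.34084  (Δp = +0.00114)

0.341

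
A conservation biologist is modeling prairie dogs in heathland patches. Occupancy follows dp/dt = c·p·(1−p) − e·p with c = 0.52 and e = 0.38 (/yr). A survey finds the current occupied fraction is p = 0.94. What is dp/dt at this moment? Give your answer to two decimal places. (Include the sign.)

-0.33

Colonization term: c·p·(1−p) = 0.52×0.94×0.0600 = 0.02933.
Extinction term: e·p = 0.35720.
dp/dt = 0.02933 − 0.35720 = -0.32787.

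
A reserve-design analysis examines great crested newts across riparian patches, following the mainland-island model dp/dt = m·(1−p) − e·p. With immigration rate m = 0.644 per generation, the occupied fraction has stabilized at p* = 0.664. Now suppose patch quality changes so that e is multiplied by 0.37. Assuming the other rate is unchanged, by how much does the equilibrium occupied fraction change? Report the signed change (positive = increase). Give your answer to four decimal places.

0.1783

Balance m(1−p*) = e·p* gives e = m(1−p*)/p* = 0.644×0.33600/0.66400 = 0.32588.
New p* = m/(m+e) = 0.64400/(0.64400+0.12058) = 0.84229.
Δp* = 0.84229 − 0.66400 = +0.17829.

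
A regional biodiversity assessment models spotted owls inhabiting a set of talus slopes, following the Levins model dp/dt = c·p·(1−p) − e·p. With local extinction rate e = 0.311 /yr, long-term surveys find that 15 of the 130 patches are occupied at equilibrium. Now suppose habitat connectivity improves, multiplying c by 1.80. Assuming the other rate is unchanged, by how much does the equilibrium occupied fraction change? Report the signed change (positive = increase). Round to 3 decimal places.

0.393

Observed p* = 15/130 = 0.11538.
Balance c(1−p*) = e gives c = e/(1 − 0.11538) = 0.311/0.88462 = 0.35156.
New p* = 1 − e/c = 1 − 0.31100/0.63281 = 0.50854.
Δp* = 0.50854 − 0.11538 = +0.39316.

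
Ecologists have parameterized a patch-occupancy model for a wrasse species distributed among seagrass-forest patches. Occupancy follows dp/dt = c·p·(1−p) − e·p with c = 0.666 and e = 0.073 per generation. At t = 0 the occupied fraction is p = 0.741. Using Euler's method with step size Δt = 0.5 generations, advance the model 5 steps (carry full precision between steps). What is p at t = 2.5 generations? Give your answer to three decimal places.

0.859

Update rule: p ← p + [c·p·(1−p) − e·p]·Δt with Δt = 0.5.
p: 0.74100 → 0.77786  (Δp = +0.03686)
p: 0.77786 → 0.80701  (Δp = +0.02915)
p: 0.80701 → 0.82942  (Δp = +0.02241)
p: 0.82942 → 0.84626  (Δp = +0.01684)
p: 0.84626 → 0.85869  (Δp = +0.01244)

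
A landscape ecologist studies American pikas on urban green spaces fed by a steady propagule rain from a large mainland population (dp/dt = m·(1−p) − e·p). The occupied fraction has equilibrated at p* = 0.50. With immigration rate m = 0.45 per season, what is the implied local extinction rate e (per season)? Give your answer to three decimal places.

0.450

At equilibrium m(1−p*) = e·p*, so e = m(1−p*)/p*.
e = 0.45 × 0.5000 / 0.50 = 0.4500.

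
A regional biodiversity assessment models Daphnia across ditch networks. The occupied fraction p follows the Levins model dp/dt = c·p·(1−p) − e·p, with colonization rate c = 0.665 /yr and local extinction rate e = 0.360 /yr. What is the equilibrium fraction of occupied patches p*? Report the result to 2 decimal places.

Setting dp/dt = 0 and dividing through by p* gives c·(1−p*) = e.
So p* = 1 − e/c = 1 − 0.360/0.665 = 1 − 0.5414 = 0.4586.

0.46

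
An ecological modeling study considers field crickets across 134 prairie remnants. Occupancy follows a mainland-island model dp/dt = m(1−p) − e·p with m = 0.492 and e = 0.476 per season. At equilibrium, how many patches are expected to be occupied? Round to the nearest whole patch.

68

p* = m/(m+e) = 0.492/0.9680 = 0.5083.
Expected occupied patches = N × p* = 134 × 0.5083 = 68.11 ≈ 68.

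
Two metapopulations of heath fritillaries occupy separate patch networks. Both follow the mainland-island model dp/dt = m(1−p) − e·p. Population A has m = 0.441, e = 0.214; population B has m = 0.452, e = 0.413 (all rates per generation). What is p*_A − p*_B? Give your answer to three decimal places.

0.151

A: p*_A = m/(m+e) = 0.441/0.6550 = 0.6733.
B: p*_B = 0.452/0.8650 = 0.5225.
p*_A − p*_B = 0.6733 − 0.5225 = 0.1507.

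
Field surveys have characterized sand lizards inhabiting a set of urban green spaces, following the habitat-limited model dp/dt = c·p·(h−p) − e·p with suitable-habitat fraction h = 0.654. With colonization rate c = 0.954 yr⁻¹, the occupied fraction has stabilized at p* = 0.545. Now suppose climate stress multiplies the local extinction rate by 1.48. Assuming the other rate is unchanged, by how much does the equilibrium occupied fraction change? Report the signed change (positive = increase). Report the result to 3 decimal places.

Balance c(h−p*) = e gives e = 0.954×(0.654 − 0.54500) = 0.10399.
New p* = 0.654 − e/c = 0.654 − 0.15391/0.95400 = 0.49267.
Δp* = 0.49267 − 0.54500 = -0.05233.

-0.052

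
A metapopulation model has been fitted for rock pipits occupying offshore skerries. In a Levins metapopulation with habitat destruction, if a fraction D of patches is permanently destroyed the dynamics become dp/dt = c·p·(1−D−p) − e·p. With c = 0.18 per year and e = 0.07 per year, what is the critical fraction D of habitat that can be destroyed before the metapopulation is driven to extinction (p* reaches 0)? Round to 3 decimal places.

The nontrivial equilibrium is p* = (1−D) − e/c; extinction occurs when this hits zero.
So D_crit = 1 − e/c = 1 − 0.07/0.18 = 1 − 0.3889 = 0.6111.
Note this equals the original equilibrium occupancy — the Levins extinction-debt result.

0.611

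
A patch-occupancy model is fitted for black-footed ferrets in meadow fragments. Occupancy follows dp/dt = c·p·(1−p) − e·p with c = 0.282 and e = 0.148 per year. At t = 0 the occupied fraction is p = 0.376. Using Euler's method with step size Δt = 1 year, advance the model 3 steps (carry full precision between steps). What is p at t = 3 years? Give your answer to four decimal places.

Update rule: p ← p + [c·p·(1−p) − e·p]·Δt with Δt = 1.
t = 1: p = 0.37600 + (+0.01052) = 0.38652
t = 2: p = 0.38652 + (+0.00966) = 0.39618
t = 3: p = 0.39618 + (+0.00883) = 0.40501

0.4050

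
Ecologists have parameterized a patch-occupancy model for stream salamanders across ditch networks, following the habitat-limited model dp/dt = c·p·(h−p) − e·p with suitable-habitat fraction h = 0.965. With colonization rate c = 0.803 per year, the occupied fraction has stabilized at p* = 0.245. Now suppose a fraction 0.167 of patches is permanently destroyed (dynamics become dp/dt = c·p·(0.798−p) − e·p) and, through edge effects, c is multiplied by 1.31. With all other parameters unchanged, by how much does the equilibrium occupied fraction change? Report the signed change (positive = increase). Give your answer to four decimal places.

Balance c(h−p*) = e gives e = 0.803×(0.965 − 0.24500) = 0.57816.
New p* = 0.798 − e/c = 0.798 − 0.57816/1.05193 = 0.24838.
Δp* = 0.24838 − 0.24500 = +0.00338.

0.0034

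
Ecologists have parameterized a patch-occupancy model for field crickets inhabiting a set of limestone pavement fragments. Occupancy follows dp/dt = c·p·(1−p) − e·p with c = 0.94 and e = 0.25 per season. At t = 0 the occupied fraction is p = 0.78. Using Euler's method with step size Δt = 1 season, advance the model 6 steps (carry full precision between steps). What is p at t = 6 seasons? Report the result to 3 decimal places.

Update rule: p ← p + [c·p·(1−p) − e·p]·Δt with Δt = 1.
  1  |  dp/dt·Δt = -0.033696  |  p_1 = 0.746304
  2  |  dp/dt·Δt = -0.008602  |  p_2 = 0.737702
  3  |  dp/dt·Δt = -0.002538  |  p_3 = 0.735164
  4  |  dp/dt·Δt = -0.000775  |  p_4 = 0.734389
  5  |  dp/dt·Δt = -0.000239  |  p_5 = 0.734150
  6  |  dp/dt·Δt = -0.000074  |  p_6 = 0.734076

0.734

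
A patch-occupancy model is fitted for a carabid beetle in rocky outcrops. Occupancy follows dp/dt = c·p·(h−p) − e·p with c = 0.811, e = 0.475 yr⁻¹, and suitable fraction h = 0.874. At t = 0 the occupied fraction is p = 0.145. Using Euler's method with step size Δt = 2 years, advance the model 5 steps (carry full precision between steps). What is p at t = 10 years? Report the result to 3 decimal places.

Update rule: p ← p + [c·p·(h−p) − e·p]·Δt with Δt = 2.
step 1: Δp = +0.03370, p = 0.17870
step 2: Δp = +0.03177, p = 0.21047
step 3: Δp = +0.02657, p = 0.23704
step 4: Δp = +0.01971, p = 0.25675
step 5: Δp = +0.01314, p = 0.26989

0.270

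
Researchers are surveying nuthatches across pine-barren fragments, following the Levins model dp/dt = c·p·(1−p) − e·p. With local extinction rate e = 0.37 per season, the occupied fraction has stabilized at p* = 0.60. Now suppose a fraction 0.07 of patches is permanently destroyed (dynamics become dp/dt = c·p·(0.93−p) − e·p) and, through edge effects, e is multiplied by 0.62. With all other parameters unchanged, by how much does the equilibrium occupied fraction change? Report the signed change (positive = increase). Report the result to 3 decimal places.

0.082

Balance c(1−p*) = e gives c = e/(1 − 0.60000) = 0.37/0.40000 = 0.92500.
New p* = 0.93 − e/c = 0.93 − 0.22940/0.92500 = 0.68200.
Δp* = 0.68200 − 0.60000 = +0.08200.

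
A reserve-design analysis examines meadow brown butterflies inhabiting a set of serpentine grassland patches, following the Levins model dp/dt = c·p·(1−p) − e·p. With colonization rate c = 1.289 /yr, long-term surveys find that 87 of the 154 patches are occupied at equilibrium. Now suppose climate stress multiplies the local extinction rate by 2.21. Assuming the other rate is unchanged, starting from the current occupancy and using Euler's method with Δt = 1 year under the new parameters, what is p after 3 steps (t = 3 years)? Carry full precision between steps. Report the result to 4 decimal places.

Observed p* = 87/154 = 0.56494.
Balance c(1−p*) = e gives e = 1.289×(1 − 0.56494) = 0.56080.
Starting from p₀ = 0.56494; update p ← p + (dp/dt)·Δt with the new parameters.
p: 0.56494 → 0.18159  (Δp = -0.38335)
p: 0.18159 → 0.14810  (Δp = -0.03349)
p: 0.14810 → 0.12718  (Δp = -0.02092)

0.1272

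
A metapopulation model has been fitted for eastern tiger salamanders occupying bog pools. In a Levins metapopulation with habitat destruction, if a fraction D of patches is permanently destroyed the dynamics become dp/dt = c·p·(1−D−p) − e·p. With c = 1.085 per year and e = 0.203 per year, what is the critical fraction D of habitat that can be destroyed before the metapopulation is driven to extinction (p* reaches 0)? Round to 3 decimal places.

The nontrivial equilibrium is p* = (1−D) − e/c; extinction occurs when this hits zero.
So D_crit = 1 − e/c = 1 − 0.203/1.085 = 1 − 0.1871 = 0.8129.
This equals the undisturbed p*, a classic result of Lande's extension.

0.813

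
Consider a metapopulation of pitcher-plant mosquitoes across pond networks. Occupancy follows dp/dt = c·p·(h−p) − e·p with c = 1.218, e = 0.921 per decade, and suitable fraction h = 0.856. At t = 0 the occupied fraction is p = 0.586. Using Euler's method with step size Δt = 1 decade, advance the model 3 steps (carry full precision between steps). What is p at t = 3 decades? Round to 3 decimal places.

0.175

Update rule: p ← p + [c·p·(h−p) − e·p]·Δt with Δt = 1.
step 1: Δp = -0.34699, p = 0.23901
step 2: Δp = -0.04051, p = 0.19849
step 3: Δp = -0.02385, p = 0.17464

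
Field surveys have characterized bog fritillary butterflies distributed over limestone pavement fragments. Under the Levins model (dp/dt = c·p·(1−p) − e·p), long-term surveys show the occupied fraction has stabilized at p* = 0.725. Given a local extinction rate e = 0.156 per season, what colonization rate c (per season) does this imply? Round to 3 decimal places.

At equilibrium c(1−p*) = e, so c = e/(1−p*).
c = 0.156/(1 − 0.725) = 0.156/0.2750 = 0.5673.

0.567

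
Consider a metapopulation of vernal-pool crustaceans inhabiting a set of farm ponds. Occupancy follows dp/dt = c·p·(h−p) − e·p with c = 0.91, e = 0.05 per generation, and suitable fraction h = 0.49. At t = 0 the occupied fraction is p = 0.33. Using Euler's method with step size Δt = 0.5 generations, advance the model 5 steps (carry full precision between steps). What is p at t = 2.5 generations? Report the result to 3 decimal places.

0.392

Update rule: p ← p + [c·p·(h−p) − e·p]·Δt with Δt = 0.5.
  1  |  dp/dt·Δt = +0.015774  |  p_1 = 0.345774
  2  |  dp/dt·Δt = +0.014046  |  p_2 = 0.359820
  3  |  dp/dt·Δt = +0.012317  |  p_3 = 0.372138
  4  |  dp/dt·Δt = +0.010653  |  p_4 = 0.382791
  5  |  dp/dt·Δt = +0.009103  |  p_5 = 0.391894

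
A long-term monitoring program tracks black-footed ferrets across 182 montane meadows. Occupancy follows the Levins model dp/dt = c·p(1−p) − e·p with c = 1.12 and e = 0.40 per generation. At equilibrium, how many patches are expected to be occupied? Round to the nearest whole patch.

p* = 1 − e/c = 1 − 0.40/1.12 = 0.6429.
Expected occupied patches = N × p* = 182 × 0.6429 = 117.00 ≈ 117.

117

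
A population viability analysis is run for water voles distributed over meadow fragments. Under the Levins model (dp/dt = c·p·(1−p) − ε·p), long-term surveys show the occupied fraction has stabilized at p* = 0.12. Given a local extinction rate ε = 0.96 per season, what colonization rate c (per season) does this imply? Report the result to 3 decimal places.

At equilibrium c(1−p*) = ε, so c = ε/(1−p*).
c = 0.96/(1 − 0.12) = 0.96/0.8800 = 1.0909.

1.091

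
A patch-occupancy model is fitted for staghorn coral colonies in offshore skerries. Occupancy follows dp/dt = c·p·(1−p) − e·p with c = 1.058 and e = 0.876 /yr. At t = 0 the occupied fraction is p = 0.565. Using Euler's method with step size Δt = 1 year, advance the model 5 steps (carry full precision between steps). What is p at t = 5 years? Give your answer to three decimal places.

Update rule: p ← p + [c·p·(1−p) − e·p]·Δt with Δt = 1.
t = 1: p = 0.56500 + (-0.23491) = 0.33009
t = 2: p = 0.33009 + (-0.05520) = 0.27489
t = 3: p = 0.27489 + (-0.02992) = 0.24497
t = 4: p = 0.24497 + (-0.01891) = 0.22606
t = 5: p = 0.22606 + (-0.01293) = 0.21314

0.213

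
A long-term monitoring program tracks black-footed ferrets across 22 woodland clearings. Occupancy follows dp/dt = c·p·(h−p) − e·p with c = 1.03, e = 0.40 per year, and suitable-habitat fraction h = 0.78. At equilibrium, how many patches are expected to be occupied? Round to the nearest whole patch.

9

p* = h − e/c = 0.78 − 0.3883 = 0.3917.
Expected occupied patches = N × p* = 22 × 0.3917 = 8.62 ≈ 9.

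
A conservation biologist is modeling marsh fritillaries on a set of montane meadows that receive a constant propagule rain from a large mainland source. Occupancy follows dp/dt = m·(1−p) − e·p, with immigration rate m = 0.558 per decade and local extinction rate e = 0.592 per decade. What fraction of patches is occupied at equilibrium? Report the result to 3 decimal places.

At equilibrium the propagule rain into empty patches balances local extinction: m(1−p*) = e·p*.
p* = m/(m+e) = 0.558/(0.558+0.592) = 0.558/1.1500 = 0.4852.

0.485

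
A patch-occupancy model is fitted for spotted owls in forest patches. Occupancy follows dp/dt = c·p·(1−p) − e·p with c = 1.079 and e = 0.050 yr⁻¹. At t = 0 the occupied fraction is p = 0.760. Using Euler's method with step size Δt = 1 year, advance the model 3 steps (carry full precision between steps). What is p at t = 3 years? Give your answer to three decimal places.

0.954

Update rule: p ← p + [c·p·(1−p) − e·p]·Δt with Δt = 1.
t = 1: p = 0.76000 + (+0.15881) = 0.91881
t = 2: p = 0.91881 + (+0.03455) = 0.95336
t = 3: p = 0.95336 + (+0.00031) = 0.95367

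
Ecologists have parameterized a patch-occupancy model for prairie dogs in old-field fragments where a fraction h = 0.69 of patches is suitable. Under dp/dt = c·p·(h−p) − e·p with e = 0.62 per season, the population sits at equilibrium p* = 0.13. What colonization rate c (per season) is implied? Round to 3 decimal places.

At equilibrium c(h−p*) = e, so c = e/(h−p*).
c = 0.62/(0.69 − 0.13) = 0.62/0.5600 = 1.1071.

1.107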